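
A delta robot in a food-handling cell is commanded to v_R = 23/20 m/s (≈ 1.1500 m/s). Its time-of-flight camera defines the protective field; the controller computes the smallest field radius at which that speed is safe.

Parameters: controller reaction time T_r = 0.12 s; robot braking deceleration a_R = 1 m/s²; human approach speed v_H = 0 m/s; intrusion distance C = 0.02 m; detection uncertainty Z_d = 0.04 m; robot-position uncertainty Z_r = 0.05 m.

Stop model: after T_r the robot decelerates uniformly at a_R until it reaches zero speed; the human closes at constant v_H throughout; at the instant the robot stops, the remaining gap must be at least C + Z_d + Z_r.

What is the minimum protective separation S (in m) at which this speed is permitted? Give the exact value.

braking lasts T_s = (23/20)/1 = 1.1500 s
reaction-phase robot travel = 1.1500·0.1200 = 0.1380 m
robot covers 1.1500·1.1500 − ½·1.0000·1.1500² = 0.6613 m while stopping
human over T_r+T_s: 0.0000·(0.1200+1.1500) = 0.0000 m
residual clearance needed = 0.0200+0.0400+0.0500 = 0.1100 m
S_min ≈ 0.1380+0.6613+0.0000+0.1100  ⇒  S_min = 3637/4000 m

S_min = 3637/4000 m = 0.9093 m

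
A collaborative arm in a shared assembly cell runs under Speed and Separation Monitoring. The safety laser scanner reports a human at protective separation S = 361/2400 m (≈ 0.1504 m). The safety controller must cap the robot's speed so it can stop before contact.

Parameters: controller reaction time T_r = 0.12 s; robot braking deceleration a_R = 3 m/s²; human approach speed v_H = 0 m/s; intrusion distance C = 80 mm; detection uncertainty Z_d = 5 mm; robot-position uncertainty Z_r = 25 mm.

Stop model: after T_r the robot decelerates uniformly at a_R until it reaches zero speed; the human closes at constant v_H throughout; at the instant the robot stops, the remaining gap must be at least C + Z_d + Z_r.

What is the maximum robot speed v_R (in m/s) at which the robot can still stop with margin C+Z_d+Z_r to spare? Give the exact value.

v_R_max = 1/4 m/s = 0.2500 m/s

collect terms ⇒ (1/6)·v_R² + (3/25)·v_R + (-97/2400) = 0
  disc = (3/25)² − 4·(1/6)·(-97/2400) = 3721/90000 ; √disc = 61/300
  v_R = (−(3/25) + 61/300) / (2·(1/6)) = 1/4 m/s
check:
T_s = v_R/a_R = (1/4)/3 = 0.0833 s
robot covers v_R·T_r = 0.2500·0.1200 = 0.0300 m before braking
braking distance = 0.2500²/(2·3.0000) = 0.0104 m
human closes 0.0000·0.2033 = 0.0000 m
residual clearance needed = 0.0800+0.0050+0.0250 = 0.1100 m
sum ≈ 0.0300+0.0104+0.0000+0.1100 ≈ 0.1504 m = S ✓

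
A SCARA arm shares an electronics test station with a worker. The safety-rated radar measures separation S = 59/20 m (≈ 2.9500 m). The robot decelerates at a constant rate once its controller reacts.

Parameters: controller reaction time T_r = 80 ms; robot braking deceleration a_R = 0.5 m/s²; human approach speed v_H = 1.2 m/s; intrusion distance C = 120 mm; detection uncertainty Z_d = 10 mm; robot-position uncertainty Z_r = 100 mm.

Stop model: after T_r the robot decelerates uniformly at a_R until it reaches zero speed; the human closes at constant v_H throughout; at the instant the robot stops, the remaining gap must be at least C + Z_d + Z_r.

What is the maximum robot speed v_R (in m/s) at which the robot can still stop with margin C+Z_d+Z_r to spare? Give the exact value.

collect terms ⇒ (1)·v_R² + (62/25)·v_R + (-328/125) = 0
  disc = (62/25)² − 4·(1)·(-328/125) = 10404/625 ; √disc = 102/25
  v_R = (−(62/25) + 102/25) / (2·(1)) = 4/5 m/s
check:
braking lasts T_s = (4/5)/(1/2) = 1.6000 s
robot in T_r: 0.8000·0.0800 = 0.0640 m
robot under decel: 0.8000²/(2·0.5000) = 0.6400 m
person approaches 1.2000·(0.0800+1.6000) = 2.0160 m
residual clearance needed = 0.1200+0.0100+0.1000 = 0.2300 m
sum ≈ 0.0640+0.6400+2.0160+0.2300 ≈ 2.9500 m = S ✓

v_R_max = 4/5 m/s = 0.8000 m/s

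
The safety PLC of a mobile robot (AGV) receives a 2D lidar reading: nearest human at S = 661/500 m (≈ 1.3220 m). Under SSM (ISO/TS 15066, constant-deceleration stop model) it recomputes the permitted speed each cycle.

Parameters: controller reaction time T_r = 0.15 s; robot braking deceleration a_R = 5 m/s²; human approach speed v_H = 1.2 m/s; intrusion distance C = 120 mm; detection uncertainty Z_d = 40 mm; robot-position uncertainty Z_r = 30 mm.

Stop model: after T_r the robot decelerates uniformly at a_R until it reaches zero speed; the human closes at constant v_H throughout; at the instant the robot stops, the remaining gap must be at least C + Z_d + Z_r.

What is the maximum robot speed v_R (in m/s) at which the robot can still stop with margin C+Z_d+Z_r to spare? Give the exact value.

at the boundary: (1/10)·v² + (39/100)·v + (-119/125) = 0
  disc = (39/100)² − 4·(1/10)·(-119/125) = 5329/10000 ; √disc = 73/100
  v_R = (−(39/100) + 73/100) / (2·(1/10)) = 17/10 m/s
check:
T_s = v_R/a_R = (17/10)/5 = 0.3400 s
robot in T_r: 1.7000·0.1500 = 0.2550 m
braking distance = 1.7000²/(2·5.0000) = 0.2890 m
human over T_r+T_s: 1.2000·(0.1500+0.3400) = 0.5880 m
C+Z_d+Z_r = 0.1200+0.0400+0.0300 = 0.1900 m
sum ≈ 0.2550+0.2890+0.5880+0.1900 ≈ 1.3220 m = S ✓

v_R_max = 17/10 m/s = 1.7000 m/s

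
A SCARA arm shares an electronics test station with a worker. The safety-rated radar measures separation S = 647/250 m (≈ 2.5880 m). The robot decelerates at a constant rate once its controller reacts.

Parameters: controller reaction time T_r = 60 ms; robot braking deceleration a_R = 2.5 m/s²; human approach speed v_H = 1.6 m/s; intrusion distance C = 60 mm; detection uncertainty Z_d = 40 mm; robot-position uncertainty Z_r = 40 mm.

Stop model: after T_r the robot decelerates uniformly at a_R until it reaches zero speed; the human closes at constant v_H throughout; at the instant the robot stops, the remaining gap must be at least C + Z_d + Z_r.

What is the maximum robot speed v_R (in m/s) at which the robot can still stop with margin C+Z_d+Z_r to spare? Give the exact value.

collect terms ⇒ (1/5)·v_R² + (7/10)·v_R + (-294/125) = 0
  disc = (7/10)² − 4·(1/5)·(-294/125) = 5929/2500 ; √disc = 77/50
  v_R = (−(7/10) + 77/50) / (2·(1/5)) = 21/10 m/s
check:
braking lasts T_s = (21/10)/(5/2) = 0.8400 s
robot in T_r: 2.1000·0.0600 = 0.1260 m
robot covers 2.1000·0.8400 − ½·2.5000·0.8400² = 0.8820 m while stopping
human over T_r+T_s: 1.6000·(0.0600+0.8400) = 1.4400 m
residual clearance needed = 0.0600+0.0400+0.0400 = 0.1400 m
sum ≈ 0.1260+0.8820+1.4400+0.1400 ≈ 2.5880 m = S ✓

v_R_max = 21/10 m/s = 2.1000 m/s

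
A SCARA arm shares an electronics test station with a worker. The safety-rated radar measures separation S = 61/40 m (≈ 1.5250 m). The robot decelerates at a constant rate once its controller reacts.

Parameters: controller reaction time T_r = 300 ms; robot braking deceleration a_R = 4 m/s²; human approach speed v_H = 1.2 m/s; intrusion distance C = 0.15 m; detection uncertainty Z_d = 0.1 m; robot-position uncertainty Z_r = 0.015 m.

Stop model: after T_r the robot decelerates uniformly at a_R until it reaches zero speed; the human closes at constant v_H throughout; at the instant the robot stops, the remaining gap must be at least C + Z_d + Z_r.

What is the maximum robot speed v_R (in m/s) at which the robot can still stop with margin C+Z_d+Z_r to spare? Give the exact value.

v_R_max = 6/5 m/s = 1.2000 m/s

collect terms ⇒ (1/8)·v_R² + (3/5)·v_R + (-9/10) = 0
  disc = (3/5)² − 4·(1/8)·(-9/10) = 81/100 ; √disc = 9/10
  v_R = (−(3/5) + 9/10) / (2·(1/8)) = 6/5 m/s
check:
T_s = v_R/a_R = (6/5)/4 = 0.3000 s
robot covers v_R·T_r = 1.2000·0.3000 = 0.3600 m before braking
braking distance = 1.2000²/(2·4.0000) = 0.1800 m
human over T_r+T_s: 1.2000·(0.3000+0.3000) = 0.7200 m
margins: 0.1500+0.1000+0.0150 = 0.2650 m
sum ≈ 0.3600+0.1800+0.7200+0.2650 ≈ 1.5250 m = S ✓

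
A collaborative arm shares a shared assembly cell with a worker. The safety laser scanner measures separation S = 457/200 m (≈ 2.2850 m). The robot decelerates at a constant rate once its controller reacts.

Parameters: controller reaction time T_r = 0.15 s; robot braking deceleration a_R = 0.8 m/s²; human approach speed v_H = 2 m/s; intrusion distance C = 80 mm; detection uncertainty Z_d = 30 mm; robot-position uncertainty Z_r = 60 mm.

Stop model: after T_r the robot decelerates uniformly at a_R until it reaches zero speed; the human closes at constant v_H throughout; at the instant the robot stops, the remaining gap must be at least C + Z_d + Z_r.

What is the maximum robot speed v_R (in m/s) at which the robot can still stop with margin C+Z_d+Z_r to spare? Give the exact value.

quadratic (5/8)·v² + (53/20)·v + (-363/200) = 0
  disc = (53/20)² − 4·(5/8)·(-363/200) = 289/25 ; √disc = 17/5
  v_R = (−(53/20) + 17/5) / (2·(5/8)) = 3/5 m/s
check:
braking lasts T_s = (3/5)/(4/5) = 0.7500 s
reaction-phase robot travel = 0.6000·0.1500 = 0.0900 m
braking distance = 0.6000²/(2·0.8000) = 0.2250 m
human closes 2.0000·0.9000 = 1.8000 m
margins: 0.0800+0.0300+0.0600 = 0.1700 m
sum ≈ 0.0900+0.2250+1.8000+0.1700 ≈ 2.2850 m = S ✓

v_R_max = 3/5 m/s = 0.6000 m/s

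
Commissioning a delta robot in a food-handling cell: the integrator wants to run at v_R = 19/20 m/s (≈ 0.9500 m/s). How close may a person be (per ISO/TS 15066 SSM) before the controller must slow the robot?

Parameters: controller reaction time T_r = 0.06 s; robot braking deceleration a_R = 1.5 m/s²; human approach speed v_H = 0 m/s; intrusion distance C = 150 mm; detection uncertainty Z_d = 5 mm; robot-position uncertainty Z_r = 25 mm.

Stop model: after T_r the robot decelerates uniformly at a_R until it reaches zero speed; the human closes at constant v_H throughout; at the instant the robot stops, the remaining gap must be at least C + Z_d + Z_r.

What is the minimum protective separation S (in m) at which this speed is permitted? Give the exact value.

braking lasts T_s = (19/20)/(3/2) = 0.6333 s
robot in T_r: 0.9500·0.0600 = 0.0570 m
braking distance = 0.9500²/(2·1.5000) = 0.3008 m
human over T_r+T_s: 0.0000·(0.0600+0.6333) = 0.0000 m
residual clearance needed = 0.1500+0.0050+0.0250 = 0.1800 m
S_min ≈ 0.0570+0.3008+0.0000+0.1800  ⇒  S_min = 3227/6000 m

S_min = 3227/6000 m = 0.5378 m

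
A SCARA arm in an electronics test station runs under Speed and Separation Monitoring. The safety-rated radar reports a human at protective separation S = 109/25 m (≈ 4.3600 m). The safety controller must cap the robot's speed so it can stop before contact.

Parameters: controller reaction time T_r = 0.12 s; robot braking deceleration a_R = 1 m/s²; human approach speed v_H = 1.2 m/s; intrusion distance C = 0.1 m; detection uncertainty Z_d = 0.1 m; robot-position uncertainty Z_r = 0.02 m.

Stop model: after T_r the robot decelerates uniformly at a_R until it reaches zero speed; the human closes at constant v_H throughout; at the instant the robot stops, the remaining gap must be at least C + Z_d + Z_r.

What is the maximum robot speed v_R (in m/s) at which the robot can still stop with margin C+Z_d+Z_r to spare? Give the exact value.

collect terms ⇒ (1/2)·v_R² + (33/25)·v_R + (-999/250) = 0
  disc = (33/25)² − 4·(1/2)·(-999/250) = 6084/625 ; √disc = 78/25
  v_R = (−(33/25) + 78/25) / (2·(1/2)) = 9/5 m/s
check:
stop time T_s = (9/5)/1 = 1.8000 s
reaction-phase robot travel = 1.8000·0.1200 = 0.2160 m
robot covers 1.8000·1.8000 − ½·1.0000·1.8000² = 1.6200 m while stopping
human closes 1.2000·1.9200 = 2.3040 m
margins: 0.1000+0.1000+0.0200 = 0.2200 m
sum ≈ 0.2160+1.6200+2.3040+0.2200 ≈ 4.3600 m = S ✓

v_R_max = 9/5 m/s = 1.8000 m/s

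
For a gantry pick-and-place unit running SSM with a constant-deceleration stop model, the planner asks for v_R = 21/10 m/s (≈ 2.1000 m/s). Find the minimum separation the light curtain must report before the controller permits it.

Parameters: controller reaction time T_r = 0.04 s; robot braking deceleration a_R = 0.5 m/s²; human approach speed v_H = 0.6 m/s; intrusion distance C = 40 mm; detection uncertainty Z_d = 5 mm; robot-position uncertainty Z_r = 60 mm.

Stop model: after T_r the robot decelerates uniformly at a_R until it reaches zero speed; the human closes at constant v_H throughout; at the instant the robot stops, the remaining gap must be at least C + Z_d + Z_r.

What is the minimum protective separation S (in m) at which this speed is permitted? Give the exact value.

stop time T_s = (21/10)/(1/2) = 4.2000 s
robot in T_r: 2.1000·0.0400 = 0.0840 m
robot under decel: 2.1000²/(2·0.5000) = 4.4100 m
human over T_r+T_s: 0.6000·(0.0400+4.2000) = 2.5440 m
C+Z_d+Z_r = 0.0400+0.0050+0.0600 = 0.1050 m
S_min ≈ 0.0840+4.4100+2.5440+0.1050  ⇒  S_min = 7143/1000 m

S_min = 7143/1000 m = 7.1430 m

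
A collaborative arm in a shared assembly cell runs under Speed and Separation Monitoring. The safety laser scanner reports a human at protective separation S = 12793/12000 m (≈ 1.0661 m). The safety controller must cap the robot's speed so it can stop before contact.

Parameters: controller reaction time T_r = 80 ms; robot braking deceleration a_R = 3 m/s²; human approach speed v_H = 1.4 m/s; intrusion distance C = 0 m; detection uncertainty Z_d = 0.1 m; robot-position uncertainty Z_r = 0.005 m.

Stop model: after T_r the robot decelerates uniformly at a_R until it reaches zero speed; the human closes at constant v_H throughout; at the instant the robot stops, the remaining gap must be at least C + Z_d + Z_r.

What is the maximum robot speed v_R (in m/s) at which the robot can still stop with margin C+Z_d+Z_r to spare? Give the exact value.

at the boundary: (1/6)·v² + (41/75)·v + (-10189/12000) = 0
  disc = (41/75)² − 4·(1/6)·(-10189/12000) = 8649/10000 ; √disc = 93/100
  v_R = (−(41/75) + 93/100) / (2·(1/6)) = 23/20 m/s
check:
T_s = v_R/a_R = (23/20)/3 = 0.3833 s
robot in T_r: 1.1500·0.0800 = 0.0920 m
robot covers 1.1500·0.3833 − ½·3.0000·0.3833² = 0.2204 m while stopping
human closes 1.4000·0.4633 = 0.6487 m
residual clearance needed = 0.0000+0.1000+0.0050 = 0.1050 m
sum ≈ 0.0920+0.2204+0.6487+0.1050 ≈ 1.0661 m = S ✓

v_R_max = 23/20 m/s = 1.1500 m/s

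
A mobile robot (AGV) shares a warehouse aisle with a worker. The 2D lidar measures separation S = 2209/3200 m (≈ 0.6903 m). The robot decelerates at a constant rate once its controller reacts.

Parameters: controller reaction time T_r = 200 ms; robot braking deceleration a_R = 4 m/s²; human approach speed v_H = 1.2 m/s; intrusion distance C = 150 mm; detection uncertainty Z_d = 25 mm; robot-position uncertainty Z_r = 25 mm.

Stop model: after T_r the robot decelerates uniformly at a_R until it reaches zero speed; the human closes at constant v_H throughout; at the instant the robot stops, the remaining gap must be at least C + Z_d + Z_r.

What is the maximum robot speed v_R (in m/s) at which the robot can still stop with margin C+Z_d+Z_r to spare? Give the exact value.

v_R_max = 9/20 m/s = 0.4500 m/s

quadratic (1/8)·v² + (1/2)·v + (-801/3200) = 0
  disc = (1/2)² − 4·(1/8)·(-801/3200) = 2401/6400 ; √disc = 49/80
  v_R = (−(1/2) + 49/80) / (2·(1/8)) = 9/20 m/s
check:
braking lasts T_s = (9/20)/4 = 0.1125 s
robot in T_r: 0.4500·0.2000 = 0.0900 m
braking distance = 0.4500²/(2·4.0000) = 0.0253 m
person approaches 1.2000·(0.2000+0.1125) = 0.3750 m
residual clearance needed = 0.1500+0.0250+0.0250 = 0.2000 m
sum ≈ 0.0900+0.0253+0.3750+0.2000 ≈ 0.6903 m = S ✓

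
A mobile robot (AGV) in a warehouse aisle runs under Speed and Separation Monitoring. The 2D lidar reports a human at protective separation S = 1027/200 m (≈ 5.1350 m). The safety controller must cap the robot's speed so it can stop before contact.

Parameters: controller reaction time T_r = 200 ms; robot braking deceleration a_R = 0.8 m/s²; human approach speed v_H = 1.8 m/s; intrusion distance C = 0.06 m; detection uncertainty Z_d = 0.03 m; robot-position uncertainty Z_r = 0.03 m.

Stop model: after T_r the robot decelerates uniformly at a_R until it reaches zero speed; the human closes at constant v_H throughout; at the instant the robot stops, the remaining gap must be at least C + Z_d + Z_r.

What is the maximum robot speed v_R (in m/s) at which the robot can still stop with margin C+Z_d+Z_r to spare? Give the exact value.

v_R_max = 7/5 m/s = 1.4000 m/s

quadratic (5/8)·v² + (49/20)·v + (-931/200) = 0
  disc = (49/20)² − 4·(5/8)·(-931/200) = 441/25 ; √disc = 21/5
  v_R = (−(49/20) + 21/5) / (2·(5/8)) = 7/5 m/s
check:
T_s = v_R/a_R = (7/5)/(4/5) = 1.7500 s
reaction-phase robot travel = 1.4000·0.2000 = 0.2800 m
robot under decel: 1.4000²/(2·0.8000) = 1.2250 m
human closes 1.8000·1.9500 = 3.5100 m
C+Z_d+Z_r = 0.0600+0.0300+0.0300 = 0.1200 m
sum ≈ 0.2800+1.2250+3.5100+0.1200 ≈ 5.1350 m = S ✓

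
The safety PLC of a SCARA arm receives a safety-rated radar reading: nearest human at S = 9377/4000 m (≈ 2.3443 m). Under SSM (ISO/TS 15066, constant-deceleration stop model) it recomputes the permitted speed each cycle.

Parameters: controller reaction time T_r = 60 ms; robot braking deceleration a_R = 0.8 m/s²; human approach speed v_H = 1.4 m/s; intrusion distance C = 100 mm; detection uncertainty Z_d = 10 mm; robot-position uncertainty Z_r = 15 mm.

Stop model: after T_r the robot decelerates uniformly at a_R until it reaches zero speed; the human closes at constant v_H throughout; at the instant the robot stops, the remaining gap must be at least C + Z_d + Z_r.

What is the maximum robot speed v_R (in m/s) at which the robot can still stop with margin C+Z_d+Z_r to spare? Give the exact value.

v_R_max = 9/10 m/s = 0.9000 m/s

quadratic (5/8)·v² + (181/100)·v + (-8541/4000) = 0
  disc = (181/100)² − 4·(5/8)·(-8541/4000) = 344569/40000 ; √disc = 587/200
  v_R = (−(181/100) + 587/200) / (2·(5/8)) = 9/10 m/s
check:
T_s = v_R/a_R = (9/10)/(4/5) = 1.1250 s
robot covers v_R·T_r = 0.9000·0.0600 = 0.0540 m before braking
braking distance = 0.9000²/(2·0.8000) = 0.5062 m
person approaches 1.4000·(0.0600+1.1250) = 1.6590 m
C+Z_d+Z_r = 0.1000+0.0100+0.0150 = 0.1250 m
sum ≈ 0.0540+0.5062+1.6590+0.1250 ≈ 2.3443 m = S ✓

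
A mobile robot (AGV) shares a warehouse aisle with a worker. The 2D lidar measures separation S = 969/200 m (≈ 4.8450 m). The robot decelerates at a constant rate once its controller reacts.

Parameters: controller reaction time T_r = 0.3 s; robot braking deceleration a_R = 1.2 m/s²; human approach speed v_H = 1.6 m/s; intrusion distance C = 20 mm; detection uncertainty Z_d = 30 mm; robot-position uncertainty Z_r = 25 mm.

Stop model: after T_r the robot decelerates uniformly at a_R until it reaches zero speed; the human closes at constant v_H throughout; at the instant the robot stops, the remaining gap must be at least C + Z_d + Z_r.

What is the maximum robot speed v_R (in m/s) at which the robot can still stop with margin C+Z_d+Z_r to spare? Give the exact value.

v_R_max = 9/5 m/s = 1.8000 m/s

collect terms ⇒ (5/12)·v_R² + (49/30)·v_R + (-429/100) = 0
  disc = (49/30)² − 4·(5/12)·(-429/100) = 2209/225 ; √disc = 47/15
  v_R = (−(49/30) + 47/15) / (2·(5/12)) = 9/5 m/s
check:
stop time T_s = (9/5)/(6/5) = 1.5000 s
robot in T_r: 1.8000·0.3000 = 0.5400 m
robot covers 1.8000·1.5000 − ½·1.2000·1.5000² = 1.3500 m while stopping
human over T_r+T_s: 1.6000·(0.3000+1.5000) = 2.8800 m
residual clearance needed = 0.0200+0.0300+0.0250 = 0.0750 m
sum ≈ 0.5400+1.3500+2.8800+0.0750 ≈ 4.8450 m = S ✓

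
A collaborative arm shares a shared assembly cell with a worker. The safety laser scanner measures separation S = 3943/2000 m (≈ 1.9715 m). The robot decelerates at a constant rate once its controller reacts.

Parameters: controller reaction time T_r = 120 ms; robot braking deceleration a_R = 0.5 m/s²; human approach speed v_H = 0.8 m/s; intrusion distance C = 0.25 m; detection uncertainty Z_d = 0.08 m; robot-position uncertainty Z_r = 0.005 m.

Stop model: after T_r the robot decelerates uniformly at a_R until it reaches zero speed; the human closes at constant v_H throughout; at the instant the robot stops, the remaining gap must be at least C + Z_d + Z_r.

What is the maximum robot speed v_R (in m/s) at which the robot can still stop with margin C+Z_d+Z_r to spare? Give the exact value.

v_R_max = 13/20 m/s = 0.6500 m/s

quadratic (1)·v² + (43/25)·v + (-3081/2000) = 0
  disc = (43/25)² − 4·(1)·(-3081/2000) = 22801/2500 ; √disc = 151/50
  v_R = (−(43/25) + 151/50) / (2·(1)) = 13/20 m/s
check:
stop time T_s = (13/20)/(1/2) = 1.3000 s
reaction-phase robot travel = 0.6500·0.1200 = 0.0780 m
robot under decel: 0.6500²/(2·0.5000) = 0.4225 m
person approaches 0.8000·(0.1200+1.3000) = 1.1360 m
C+Z_d+Z_r = 0.2500+0.0800+0.0050 = 0.3350 m
sum ≈ 0.0780+0.4225+1.1360+0.3350 ≈ 1.9715 m = S ✓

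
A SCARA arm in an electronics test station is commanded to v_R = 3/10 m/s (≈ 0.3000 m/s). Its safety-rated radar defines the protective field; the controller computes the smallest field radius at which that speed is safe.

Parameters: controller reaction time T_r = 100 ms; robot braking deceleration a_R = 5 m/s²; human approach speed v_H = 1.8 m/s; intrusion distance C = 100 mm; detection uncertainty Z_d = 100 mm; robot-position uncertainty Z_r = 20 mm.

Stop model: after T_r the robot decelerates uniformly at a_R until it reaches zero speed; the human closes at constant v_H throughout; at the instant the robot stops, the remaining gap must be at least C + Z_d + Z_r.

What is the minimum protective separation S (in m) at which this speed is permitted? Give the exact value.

S_min = 547/1000 m = 0.5470 m

stop time T_s = (3/10)/5 = 0.0600 s
robot in T_r: 0.3000·0.1000 = 0.0300 m
robot covers 0.3000·0.0600 − ½·5.0000·0.0600² = 0.0090 m while stopping
human over T_r+T_s: 1.8000·(0.1000+0.0600) = 0.2880 m
C+Z_d+Z_r = 0.1000+0.1000+0.0200 = 0.2200 m
S_min ≈ 0.0300+0.0090+0.2880+0.2200  ⇒  S_min = 547/1000 m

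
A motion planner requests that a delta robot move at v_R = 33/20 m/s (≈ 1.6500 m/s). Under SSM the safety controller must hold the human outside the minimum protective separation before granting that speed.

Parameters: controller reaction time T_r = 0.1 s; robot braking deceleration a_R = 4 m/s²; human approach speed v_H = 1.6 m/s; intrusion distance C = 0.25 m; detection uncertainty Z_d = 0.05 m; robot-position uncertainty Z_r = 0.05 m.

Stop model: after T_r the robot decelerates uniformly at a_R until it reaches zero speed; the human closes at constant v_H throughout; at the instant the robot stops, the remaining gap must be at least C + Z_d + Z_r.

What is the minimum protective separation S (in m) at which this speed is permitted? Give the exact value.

S_min = 5361/3200 m = 1.6753 m

stop time T_s = (33/20)/4 = 0.4125 s
robot in T_r: 1.6500·0.1000 = 0.1650 m
robot under decel: 1.6500²/(2·4.0000) = 0.3403 m
person approaches 1.6000·(0.1000+0.4125) = 0.8200 m
residual clearance needed = 0.2500+0.0500+0.0500 = 0.3500 m
S_min ≈ 0.1650+0.3403+0.8200+0.3500  ⇒  S_min = 5361/3200 m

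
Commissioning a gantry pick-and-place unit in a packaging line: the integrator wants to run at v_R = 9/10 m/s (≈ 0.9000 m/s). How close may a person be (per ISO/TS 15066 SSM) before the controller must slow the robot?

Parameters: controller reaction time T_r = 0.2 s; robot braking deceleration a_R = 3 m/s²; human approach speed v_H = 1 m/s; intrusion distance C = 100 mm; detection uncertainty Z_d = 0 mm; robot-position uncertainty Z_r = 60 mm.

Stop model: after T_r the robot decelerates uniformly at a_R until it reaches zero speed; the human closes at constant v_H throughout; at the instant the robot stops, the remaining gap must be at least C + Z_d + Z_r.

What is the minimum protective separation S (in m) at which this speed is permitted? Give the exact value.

S_min = 39/40 m = 0.9750 m

stop time T_s = (9/10)/3 = 0.3000 s
robot in T_r: 0.9000·0.2000 = 0.1800 m
robot covers 0.9000·0.3000 − ½·3.0000·0.3000² = 0.1350 m while stopping
human closes 1.0000·0.5000 = 0.5000 m
margins: 0.1000+0.0000+0.0600 = 0.1600 m
S_min ≈ 0.1800+0.1350+0.5000+0.1600  ⇒  S_min = 39/40 m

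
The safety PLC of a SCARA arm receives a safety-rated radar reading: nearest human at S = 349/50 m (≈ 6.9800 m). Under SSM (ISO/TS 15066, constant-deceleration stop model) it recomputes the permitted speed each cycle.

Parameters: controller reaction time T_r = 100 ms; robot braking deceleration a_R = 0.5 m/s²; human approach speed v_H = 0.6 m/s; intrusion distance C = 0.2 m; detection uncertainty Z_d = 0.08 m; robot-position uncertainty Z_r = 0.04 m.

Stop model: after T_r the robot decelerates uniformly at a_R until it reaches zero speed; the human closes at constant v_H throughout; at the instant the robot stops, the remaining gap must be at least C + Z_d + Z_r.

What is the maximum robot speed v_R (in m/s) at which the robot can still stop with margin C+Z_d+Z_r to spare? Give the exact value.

collect terms ⇒ (1)·v_R² + (13/10)·v_R + (-33/5) = 0
  disc = (13/10)² − 4·(1)·(-33/5) = 2809/100 ; √disc = 53/10
  v_R = (−(13/10) + 53/10) / (2·(1)) = 2 m/s
check:
T_s = v_R/a_R = 2/(1/2) = 4.0000 s
robot covers v_R·T_r = 2.0000·0.1000 = 0.2000 m before braking
robot covers 2.0000·4.0000 − ½·0.5000·4.0000² = 4.0000 m while stopping
human over T_r+T_s: 0.6000·(0.1000+4.0000) = 2.4600 m
residual clearance needed = 0.2000+0.0800+0.0400 = 0.3200 m
sum ≈ 0.2000+4.0000+2.4600+0.3200 ≈ 6.9800 m = S ✓

v_R_max = 2 m/s = 2.0000 m/s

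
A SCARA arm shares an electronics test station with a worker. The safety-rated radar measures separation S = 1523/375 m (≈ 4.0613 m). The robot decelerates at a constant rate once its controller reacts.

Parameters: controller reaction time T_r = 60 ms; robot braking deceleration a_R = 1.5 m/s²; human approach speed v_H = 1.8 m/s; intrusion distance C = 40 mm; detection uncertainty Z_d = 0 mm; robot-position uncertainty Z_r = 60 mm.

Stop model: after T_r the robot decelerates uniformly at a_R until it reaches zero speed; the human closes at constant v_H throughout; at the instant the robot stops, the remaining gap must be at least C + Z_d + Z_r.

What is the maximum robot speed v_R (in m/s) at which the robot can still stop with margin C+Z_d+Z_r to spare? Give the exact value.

v_R_max = 2 m/s = 2.0000 m/s

at the boundary: (1/3)·v² + (63/50)·v + (-289/75) = 0
  disc = (63/50)² − 4·(1/3)·(-289/75) = 151321/22500 ; √disc = 389/150
  v_R = (−(63/50) + 389/150) / (2·(1/3)) = 2 m/s
check:
stop time T_s = 2/(3/2) = 1.3333 s
robot covers v_R·T_r = 2.0000·0.0600 = 0.1200 m before braking
robot covers 2.0000·1.3333 − ½·1.5000·1.3333² = 1.3333 m while stopping
person approaches 1.8000·(0.0600+1.3333) = 2.5080 m
residual clearance needed = 0.0400+0.0000+0.0600 = 0.1000 m
sum ≈ 0.1200+1.3333+2.5080+0.1000 ≈ 4.0613 m = S ✓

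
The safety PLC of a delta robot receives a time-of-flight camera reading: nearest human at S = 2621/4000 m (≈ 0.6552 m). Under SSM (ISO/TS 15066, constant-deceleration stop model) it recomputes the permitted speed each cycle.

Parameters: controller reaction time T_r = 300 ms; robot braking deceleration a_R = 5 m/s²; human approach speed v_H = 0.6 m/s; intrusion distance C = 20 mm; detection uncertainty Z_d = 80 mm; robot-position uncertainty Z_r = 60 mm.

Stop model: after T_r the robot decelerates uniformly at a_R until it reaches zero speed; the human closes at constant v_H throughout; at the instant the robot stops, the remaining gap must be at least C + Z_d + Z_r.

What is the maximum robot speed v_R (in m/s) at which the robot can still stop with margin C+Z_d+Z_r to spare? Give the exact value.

v_R_max = 13/20 m/s = 0.6500 m/s

at the boundary: (1/10)·v² + (21/50)·v + (-1261/4000) = 0
  disc = (21/50)² − 4·(1/10)·(-1261/4000) = 121/400 ; √disc = 11/20
  v_R = (−(21/50) + 11/20) / (2·(1/10)) = 13/20 m/s
check:
stop time T_s = (13/20)/5 = 0.1300 s
robot covers v_R·T_r = 0.6500·0.3000 = 0.1950 m before braking
robot covers 0.6500·0.1300 − ½·5.0000·0.1300² = 0.0423 m while stopping
human over T_r+T_s: 0.6000·(0.3000+0.1300) = 0.2580 m
residual clearance needed = 0.0200+0.0800+0.0600 = 0.1600 m
sum ≈ 0.1950+0.0423+0.2580+0.1600 ≈ 0.6552 m = S ✓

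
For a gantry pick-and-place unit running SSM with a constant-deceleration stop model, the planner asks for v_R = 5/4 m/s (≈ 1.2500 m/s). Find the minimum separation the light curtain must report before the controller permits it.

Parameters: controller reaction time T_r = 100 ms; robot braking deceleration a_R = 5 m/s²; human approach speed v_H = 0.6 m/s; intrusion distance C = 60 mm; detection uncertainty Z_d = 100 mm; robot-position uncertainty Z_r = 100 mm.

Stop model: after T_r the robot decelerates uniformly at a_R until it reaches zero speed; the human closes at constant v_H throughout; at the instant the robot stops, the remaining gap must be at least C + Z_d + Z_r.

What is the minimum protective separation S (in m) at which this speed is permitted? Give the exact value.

S_min = 601/800 m = 0.7512 m

braking lasts T_s = (5/4)/5 = 0.2500 s
robot in T_r: 1.2500·0.1000 = 0.1250 m
robot under decel: 1.2500²/(2·5.0000) = 0.1562 m
person approaches 0.6000·(0.1000+0.2500) = 0.2100 m
residual clearance needed = 0.0600+0.1000+0.1000 = 0.2600 m
S_min ≈ 0.1250+0.1562+0.2100+0.2600  ⇒  S_min = 601/800 m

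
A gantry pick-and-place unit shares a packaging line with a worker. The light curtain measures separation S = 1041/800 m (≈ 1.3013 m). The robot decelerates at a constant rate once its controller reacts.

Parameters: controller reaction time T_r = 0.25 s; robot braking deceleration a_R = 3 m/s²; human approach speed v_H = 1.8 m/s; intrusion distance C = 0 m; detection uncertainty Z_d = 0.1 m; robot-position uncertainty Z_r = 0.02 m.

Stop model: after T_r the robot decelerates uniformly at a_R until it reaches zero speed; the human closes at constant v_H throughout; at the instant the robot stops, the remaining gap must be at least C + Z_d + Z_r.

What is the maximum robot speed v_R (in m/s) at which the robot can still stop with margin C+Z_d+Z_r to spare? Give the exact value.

v_R_max = 3/4 m/s = 0.7500 m/s

at the boundary: (1/6)·v² + (17/20)·v + (-117/160) = 0
  disc = (17/20)² − 4·(1/6)·(-117/160) = 121/100 ; √disc = 11/10
  v_R = (−(17/20) + 11/10) / (2·(1/6)) = 3/4 m/s
check:
stop time T_s = (3/4)/3 = 0.2500 s
reaction-phase robot travel = 0.7500·0.2500 = 0.1875 m
robot under decel: 0.7500²/(2·3.0000) = 0.0938 m
human closes 1.8000·0.5000 = 0.9000 m
residual clearance needed = 0.0000+0.1000+0.0200 = 0.1200 m
sum ≈ 0.1875+0.0938+0.9000+0.1200 ≈ 1.3013 m = S ✓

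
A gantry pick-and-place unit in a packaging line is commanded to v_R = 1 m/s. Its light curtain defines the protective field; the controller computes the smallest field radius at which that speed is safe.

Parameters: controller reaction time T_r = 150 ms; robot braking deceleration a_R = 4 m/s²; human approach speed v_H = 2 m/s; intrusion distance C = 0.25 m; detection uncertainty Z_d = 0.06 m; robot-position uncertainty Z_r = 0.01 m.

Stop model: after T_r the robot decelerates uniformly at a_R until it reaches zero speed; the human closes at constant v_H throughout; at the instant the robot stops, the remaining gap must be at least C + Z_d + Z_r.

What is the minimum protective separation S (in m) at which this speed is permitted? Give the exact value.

T_s = v_R/a_R = 1/4 = 0.2500 s
robot in T_r: 1.0000·0.1500 = 0.1500 m
robot covers 1.0000·0.2500 − ½·4.0000·0.2500² = 0.1250 m while stopping
human closes 2.0000·0.4000 = 0.8000 m
margins: 0.2500+0.0600+0.0100 = 0.3200 m
S_min ≈ 0.1500+0.1250+0.8000+0.3200  ⇒  S_min = 279/200 m

S_min = 279/200 m = 1.3950 m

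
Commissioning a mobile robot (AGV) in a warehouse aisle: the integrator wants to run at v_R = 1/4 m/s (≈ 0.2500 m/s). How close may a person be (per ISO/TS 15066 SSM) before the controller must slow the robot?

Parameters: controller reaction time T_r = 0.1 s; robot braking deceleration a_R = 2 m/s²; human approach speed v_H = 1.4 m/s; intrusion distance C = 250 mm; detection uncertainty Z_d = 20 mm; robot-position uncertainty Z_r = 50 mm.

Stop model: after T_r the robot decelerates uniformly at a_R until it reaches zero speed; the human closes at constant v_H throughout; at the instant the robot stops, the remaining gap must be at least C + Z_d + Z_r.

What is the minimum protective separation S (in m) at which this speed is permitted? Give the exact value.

S_min = 1081/1600 m = 0.6756 m

braking lasts T_s = (1/4)/2 = 0.1250 s
reaction-phase robot travel = 0.2500·0.1000 = 0.0250 m
braking distance = 0.2500²/(2·2.0000) = 0.0156 m
human over T_r+T_s: 1.4000·(0.1000+0.1250) = 0.3150 m
margins: 0.2500+0.0200+0.0500 = 0.3200 m
S_min ≈ 0.0250+0.0156+0.3150+0.3200  ⇒  S_min = 1081/1600 m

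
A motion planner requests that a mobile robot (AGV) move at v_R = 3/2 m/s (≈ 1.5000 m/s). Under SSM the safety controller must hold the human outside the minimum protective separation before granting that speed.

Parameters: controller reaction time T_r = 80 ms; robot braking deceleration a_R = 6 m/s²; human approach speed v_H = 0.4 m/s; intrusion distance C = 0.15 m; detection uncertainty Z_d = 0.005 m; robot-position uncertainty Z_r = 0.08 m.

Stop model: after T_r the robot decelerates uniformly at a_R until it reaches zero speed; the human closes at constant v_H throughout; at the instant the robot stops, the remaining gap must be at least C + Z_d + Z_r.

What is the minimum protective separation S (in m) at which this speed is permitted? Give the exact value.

S_min = 1349/2000 m = 0.6745 m

braking lasts T_s = (3/2)/6 = 0.2500 s
reaction-phase robot travel = 1.5000·0.0800 = 0.1200 m
robot covers 1.5000·0.2500 − ½·6.0000·0.2500² = 0.1875 m while stopping
human over T_r+T_s: 0.4000·(0.0800+0.2500) = 0.1320 m
residual clearance needed = 0.1500+0.0050+0.0800 = 0.2350 m
S_min ≈ 0.1200+0.1875+0.1320+0.2350  ⇒  S_min = 1349/2000 m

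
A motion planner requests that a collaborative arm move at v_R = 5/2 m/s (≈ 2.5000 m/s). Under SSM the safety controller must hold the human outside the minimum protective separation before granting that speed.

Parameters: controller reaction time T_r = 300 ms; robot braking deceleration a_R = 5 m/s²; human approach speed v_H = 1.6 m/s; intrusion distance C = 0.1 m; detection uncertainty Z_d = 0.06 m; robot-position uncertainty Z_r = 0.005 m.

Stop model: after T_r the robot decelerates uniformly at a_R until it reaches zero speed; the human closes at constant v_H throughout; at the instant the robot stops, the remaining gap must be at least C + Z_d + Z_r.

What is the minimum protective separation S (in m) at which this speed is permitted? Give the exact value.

S_min = 141/50 m = 2.8200 m

T_s = v_R/a_R = (5/2)/5 = 0.5000 s
reaction-phase robot travel = 2.5000·0.3000 = 0.7500 m
braking distance = 2.5000²/(2·5.0000) = 0.6250 m
human over T_r+T_s: 1.6000·(0.3000+0.5000) = 1.2800 m
C+Z_d+Z_r = 0.1000+0.0600+0.0050 = 0.1650 m
S_min ≈ 0.7500+0.6250+1.2800+0.1650  ⇒  S_min = 141/50 m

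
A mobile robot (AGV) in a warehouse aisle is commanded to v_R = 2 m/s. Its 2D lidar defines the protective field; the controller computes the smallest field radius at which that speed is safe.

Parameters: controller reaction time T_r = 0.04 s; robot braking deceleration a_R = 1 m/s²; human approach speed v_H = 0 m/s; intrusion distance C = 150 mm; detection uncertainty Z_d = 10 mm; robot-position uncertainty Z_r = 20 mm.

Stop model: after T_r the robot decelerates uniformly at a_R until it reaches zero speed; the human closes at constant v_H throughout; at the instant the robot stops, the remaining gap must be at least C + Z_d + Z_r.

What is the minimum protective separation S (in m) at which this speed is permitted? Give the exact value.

T_s = v_R/a_R = 2/1 = 2.0000 s
robot covers v_R·T_r = 2.0000·0.0400 = 0.0800 m before braking
braking distance = 2.0000²/(2·1.0000) = 2.0000 m
human over T_r+T_s: 0.0000·(0.0400+2.0000) = 0.0000 m
C+Z_d+Z_r = 0.1500+0.0100+0.0200 = 0.1800 m
S_min ≈ 0.0800+2.0000+0.0000+0.1800  ⇒  S_min = 113/50 m

S_min = 113/50 m = 2.2600 m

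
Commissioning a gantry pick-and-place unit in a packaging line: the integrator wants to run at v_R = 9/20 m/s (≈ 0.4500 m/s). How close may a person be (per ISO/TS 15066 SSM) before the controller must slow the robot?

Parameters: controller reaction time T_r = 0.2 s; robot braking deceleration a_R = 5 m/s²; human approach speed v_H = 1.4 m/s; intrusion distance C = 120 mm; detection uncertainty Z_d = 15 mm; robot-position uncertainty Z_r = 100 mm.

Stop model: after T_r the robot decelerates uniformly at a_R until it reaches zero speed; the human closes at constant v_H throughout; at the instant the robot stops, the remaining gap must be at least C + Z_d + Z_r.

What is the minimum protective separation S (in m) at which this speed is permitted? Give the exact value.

S_min = 601/800 m = 0.7512 m

stop time T_s = (9/20)/5 = 0.0900 s
reaction-phase robot travel = 0.4500·0.2000 = 0.0900 m
robot under decel: 0.4500²/(2·5.0000) = 0.0203 m
human over T_r+T_s: 1.4000·(0.2000+0.0900) = 0.4060 m
margins: 0.1200+0.0150+0.1000 = 0.2350 m
S_min ≈ 0.0900+0.0203+0.4060+0.2350  ⇒  S_min = 601/800 m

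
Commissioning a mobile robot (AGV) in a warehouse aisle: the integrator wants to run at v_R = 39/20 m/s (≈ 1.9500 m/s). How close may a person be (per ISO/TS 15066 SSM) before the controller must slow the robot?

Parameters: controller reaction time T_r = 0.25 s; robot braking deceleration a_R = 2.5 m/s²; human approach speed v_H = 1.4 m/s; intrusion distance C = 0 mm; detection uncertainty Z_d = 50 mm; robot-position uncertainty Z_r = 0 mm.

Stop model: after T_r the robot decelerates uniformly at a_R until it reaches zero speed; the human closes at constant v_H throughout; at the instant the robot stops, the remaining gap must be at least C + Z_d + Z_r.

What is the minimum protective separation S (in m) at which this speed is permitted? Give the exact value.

T_s = v_R/a_R = (39/20)/(5/2) = 0.7800 s
robot covers v_R·T_r = 1.9500·0.2500 = 0.4875 m before braking
robot covers 1.9500·0.7800 − ½·2.5000·0.7800² = 0.7605 m while stopping
human over T_r+T_s: 1.4000·(0.2500+0.7800) = 1.4420 m
C+Z_d+Z_r = 0.0000+0.0500+0.0000 = 0.0500 m
S_min ≈ 0.4875+0.7605+1.4420+0.0500  ⇒  S_min = 137/50 m

S_min = 137/50 m = 2.7400 m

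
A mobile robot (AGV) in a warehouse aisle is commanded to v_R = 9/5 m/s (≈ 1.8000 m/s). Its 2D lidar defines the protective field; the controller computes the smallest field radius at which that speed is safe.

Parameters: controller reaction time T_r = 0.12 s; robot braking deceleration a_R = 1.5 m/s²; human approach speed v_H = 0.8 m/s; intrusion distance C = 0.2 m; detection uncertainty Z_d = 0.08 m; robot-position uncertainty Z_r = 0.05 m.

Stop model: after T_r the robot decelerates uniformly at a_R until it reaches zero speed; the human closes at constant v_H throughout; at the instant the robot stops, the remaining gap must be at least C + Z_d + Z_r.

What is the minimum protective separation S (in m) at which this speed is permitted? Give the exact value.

T_s = v_R/a_R = (9/5)/(3/2) = 1.2000 s
robot covers v_R·T_r = 1.8000·0.1200 = 0.2160 m before braking
robot under decel: 1.8000²/(2·1.5000) = 1.0800 m
human closes 0.8000·1.3200 = 1.0560 m
residual clearance needed = 0.2000+0.0800+0.0500 = 0.3300 m
S_min ≈ 0.2160+1.0800+1.0560+0.3300  ⇒  S_min = 1341/500 m

S_min = 1341/500 m = 2.6820 m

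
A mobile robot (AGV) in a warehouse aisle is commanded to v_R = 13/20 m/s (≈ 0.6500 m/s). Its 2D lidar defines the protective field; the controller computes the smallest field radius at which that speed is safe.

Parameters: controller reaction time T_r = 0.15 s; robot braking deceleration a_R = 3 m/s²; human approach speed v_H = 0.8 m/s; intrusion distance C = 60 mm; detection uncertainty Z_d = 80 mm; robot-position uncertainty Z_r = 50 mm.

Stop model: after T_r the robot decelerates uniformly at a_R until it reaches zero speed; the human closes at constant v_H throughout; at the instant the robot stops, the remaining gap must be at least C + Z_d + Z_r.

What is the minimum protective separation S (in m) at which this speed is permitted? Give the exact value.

S_min = 521/800 m = 0.6512 m

T_s = v_R/a_R = (13/20)/3 = 0.2167 s
reaction-phase robot travel = 0.6500·0.1500 = 0.0975 m
robot under decel: 0.6500²/(2·3.0000) = 0.0704 m
person approaches 0.8000·(0.1500+0.2167) = 0.2933 m
margins: 0.0600+0.0800+0.0500 = 0.1900 m
S_min ≈ 0.0975+0.0704+0.2933+0.1900  ⇒  S_min = 521/800 m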